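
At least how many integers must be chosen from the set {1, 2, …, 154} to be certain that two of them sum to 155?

78

Partition {1, …, 154} into 77 pairs: {1,154}, {2,153}, …, {77,78}.
Choosing 77 integers — say the integers 1 through 77 — takes one from each pair and avoids the property.
Choosing 78 forces two into the same pair by pigeonhole, and those sum to 155. So 78.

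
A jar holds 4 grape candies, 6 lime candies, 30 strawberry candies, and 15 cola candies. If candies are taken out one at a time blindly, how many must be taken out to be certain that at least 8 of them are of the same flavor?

In the worst case we take at most 7 of each flavor, but all 4 grape and all 6 lime (fewer than 7), giving 4 + 6 + 7 + 7 = 24.
One more candy then forces some flavor to 8, so 24 + 1 = 25.

25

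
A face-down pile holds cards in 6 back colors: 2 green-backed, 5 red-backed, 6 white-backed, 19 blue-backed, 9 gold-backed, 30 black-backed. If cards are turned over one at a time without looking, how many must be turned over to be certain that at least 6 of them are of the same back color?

Treat the 6 back colors as pigeonholes.
In the worst case we take at most 5 of each back color, but all 2 green-backed (fewer than 5), giving 2 + 5 + 5 + 5 + 5 + 5 = 27.
One more card then forces some back color to 6, so 27 + 1 = 28.

28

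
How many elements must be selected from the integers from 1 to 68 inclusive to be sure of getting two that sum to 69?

35

Partition {1, …, 68} into 34 pairs: {1,68}, {2,67}, …, {34,35}.
Choosing 34 integers — say the integers 1 through 34 — takes one from each pair and avoids the property.
Choosing 35 forces two into the same pair by pigeonhole, and those sum to 69. So 35.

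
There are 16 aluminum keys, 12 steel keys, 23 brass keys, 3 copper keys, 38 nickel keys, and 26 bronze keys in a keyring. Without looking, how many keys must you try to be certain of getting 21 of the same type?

92

In the worst case we take at most 20 of each type, but all 16 aluminum, all 12 steel, and all 3 copper (fewer than 20), giving 16 + 12 + 20 + 3 + 20 + 20 = 91.
One more key then forces some type to 21, so 91 + 1 = 92.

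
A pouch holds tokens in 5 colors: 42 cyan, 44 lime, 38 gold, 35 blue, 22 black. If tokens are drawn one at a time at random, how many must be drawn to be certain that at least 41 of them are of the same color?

176

In the worst case we take at most 40 of each color, but all 38 gold, all 35 blue, and all 22 black (fewer than 40), giving 40 + 40 + 38 + 35 + 22 = 175.
One more token then forces some color to 41, so 175 + 1 = 176.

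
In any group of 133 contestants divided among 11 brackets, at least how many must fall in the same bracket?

The 133 contestants fall into 11 brackets.
If each of the 11 brackets held at most 12, the total would be at most 11 × 12 = 132 < 133, a contradiction.
So at least one holds ⌈133/11⌉ = 13.

13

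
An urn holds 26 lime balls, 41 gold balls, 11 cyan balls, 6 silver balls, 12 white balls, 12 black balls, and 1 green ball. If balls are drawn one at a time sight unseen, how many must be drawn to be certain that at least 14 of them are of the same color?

Treat the 7 colors as pigeonholes.
In the worst case we take at most 13 of each color, but all 11 cyan, all 6 silver, all 12 white, all 12 black, and all 1 green (fewer than 13), giving 13 + 13 + 11 + 6 + 12 + 12 + 1 = 68.
One more ball then forces some color to 14, so 68 + 1 = 69.

69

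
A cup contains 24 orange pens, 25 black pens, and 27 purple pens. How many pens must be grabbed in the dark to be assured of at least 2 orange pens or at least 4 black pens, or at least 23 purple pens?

27

Each of the 3 ink colors has its own threshold; avoid all of them simultaneously.
The worst case stops just short of every target: 1 orange, 3 black, 22 purple — 1 + 3 + 22 = 26 pens.
One more pen must push some ink color to its target, so 26 + 1 = 27.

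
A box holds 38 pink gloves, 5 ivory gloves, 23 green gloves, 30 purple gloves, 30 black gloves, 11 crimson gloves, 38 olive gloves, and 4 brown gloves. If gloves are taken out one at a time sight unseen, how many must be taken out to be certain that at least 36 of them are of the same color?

In the worst case we take at most 35 of each color, but all 5 ivory, all 23 green, all 30 purple, all 30 black, all 11 crimson, and all 4 brown (fewer than 35), giving 35 + 5 + 23 + 30 + 30 + 11 + 35 + 4 = 173.
One more glove then forces some color to 36, so 173 + 1 = 174.

174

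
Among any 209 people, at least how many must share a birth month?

18

If each of the 12 months of the year held at most 17, the total would be at most 12 × 17 = 204 < 209, a contradiction.
So at least one holds ⌈209/12⌉ = 18.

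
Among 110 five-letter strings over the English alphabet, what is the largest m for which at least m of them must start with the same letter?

5

There are 26 possible first letters, which serve as the pigeonholes.
If each of the 26 possible first letters held at most 4, the total would be at most 26 × 4 = 104 < 110, a contradiction.
So at least one holds ⌈110/26⌉ = 5.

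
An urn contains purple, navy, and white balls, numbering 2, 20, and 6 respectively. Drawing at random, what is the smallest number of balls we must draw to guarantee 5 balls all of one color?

11

Treat the 3 colors as pigeonholes.
In the worst case we take at most 4 of each color, but all 2 purple (fewer than 4), giving 2 + 4 + 4 = 10.
One more ball then forces some color to 5, so 10 + 1 = 11.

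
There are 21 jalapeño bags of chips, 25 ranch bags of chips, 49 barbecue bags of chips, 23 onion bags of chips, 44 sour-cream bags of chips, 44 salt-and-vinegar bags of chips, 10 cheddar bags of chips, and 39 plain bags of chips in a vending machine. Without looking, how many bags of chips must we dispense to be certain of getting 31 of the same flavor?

In the worst case we take at most 30 of each flavor, but all 21 jalapeño, all 25 ranch, all 23 onion, and all 10 cheddar (fewer than 30), giving 21 + 25 + 30 + 23 + 30 + 30 + 10 + 30 = 199.
One more bag of chips then forces some flavor to 31, so 199 + 1 = 200.

200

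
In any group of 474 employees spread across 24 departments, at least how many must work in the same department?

20

If each of the 24 departments held at most 19, the total would be at most 24 × 19 = 456 < 474, a contradiction.
So at least one holds ⌈474/24⌉ = 20.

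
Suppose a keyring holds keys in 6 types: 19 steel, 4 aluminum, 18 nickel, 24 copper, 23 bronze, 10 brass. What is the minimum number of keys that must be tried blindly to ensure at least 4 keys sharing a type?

19

Treat the 6 types as pigeonholes.
The worst case takes 3 keys of each type without reaching 4 of any: 6 × 3 = 18.
The next key must bring some type to 4, so 18 + 1 = 19.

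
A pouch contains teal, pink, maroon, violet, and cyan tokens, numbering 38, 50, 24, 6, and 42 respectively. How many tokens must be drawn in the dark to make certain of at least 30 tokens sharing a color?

Treat the 5 colors as pigeonholes.
In the worst case we take at most 29 of each color, but all 24 maroon and all 6 violet (fewer than 29), giving 29 + 29 + 24 + 6 + 29 = 117.
One more token then forces some color to 30, so 117 + 1 = 118.

118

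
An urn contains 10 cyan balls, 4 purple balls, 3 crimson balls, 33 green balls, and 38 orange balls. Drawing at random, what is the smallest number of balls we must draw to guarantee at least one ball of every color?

The hardest color to obtain is crimson: we could draw every other ball first — 88 − 3 = 85 balls — without a single crimson one.
The next draw must be crimson, so 85 + 1 = 86.

86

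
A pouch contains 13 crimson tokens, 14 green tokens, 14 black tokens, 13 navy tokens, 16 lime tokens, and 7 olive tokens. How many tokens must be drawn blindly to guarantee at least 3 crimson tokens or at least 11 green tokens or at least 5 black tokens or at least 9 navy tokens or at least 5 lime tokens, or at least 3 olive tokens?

31

The worst case stops just short of every target: 2 crimson, 10 green, 4 black, 8 navy, 4 lime, 2 olive — 2 + 10 + 4 + 8 + 4 + 2 = 30 tokens.
One more token must push some color to its target, so 30 + 1 = 31.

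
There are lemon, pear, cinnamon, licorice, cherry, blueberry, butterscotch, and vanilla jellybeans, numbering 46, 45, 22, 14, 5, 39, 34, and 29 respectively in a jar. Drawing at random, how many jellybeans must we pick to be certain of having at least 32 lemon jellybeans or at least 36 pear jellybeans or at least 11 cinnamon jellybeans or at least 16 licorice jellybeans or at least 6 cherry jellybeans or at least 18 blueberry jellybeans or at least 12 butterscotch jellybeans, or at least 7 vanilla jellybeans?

130

The worst case stops just short of every target: 31 lemon, 35 pear, 10 cinnamon, all 14 licorice, 5 cherry, 17 blueberry, 11 butterscotch, 6 vanilla — 31 + 35 + 10 + 14 + 5 + 17 + 11 + 6 = 129 jellybeans.
One more jellybean must push some flavor to its target, so 129 + 1 = 130.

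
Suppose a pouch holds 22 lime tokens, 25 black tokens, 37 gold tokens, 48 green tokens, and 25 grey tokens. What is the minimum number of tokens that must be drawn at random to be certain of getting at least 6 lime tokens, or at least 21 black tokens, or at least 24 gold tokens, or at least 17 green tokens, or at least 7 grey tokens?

Each of the 5 colors has its own threshold; avoid all of them simultaneously.
The worst case stops just short of every target: 5 lime, 20 black, 23 gold, 16 green, 6 grey — 5 + 20 + 23 + 16 + 6 = 70 tokens.
One more token must push some color to its target, so 70 + 1 = 71.

71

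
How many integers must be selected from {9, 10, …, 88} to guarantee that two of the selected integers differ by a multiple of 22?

Group the integers by remainder mod 22; there are 22 residue classes, each nonempty in this range.
Choosing one from each class (22 integers) avoids any shared remainder.
One more choice must repeat a class, so two differ by a multiple of 22. Hence 22 + 1 = 23.

23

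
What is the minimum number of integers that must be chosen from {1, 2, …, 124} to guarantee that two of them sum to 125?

63

Partition {1, …, 124} into 62 pairs: {1,124}, {2,123}, …, {62,63}.
Choosing 62 integers — say the integers 1 through 62 — takes one from each pair and avoids the property.
Choosing 63 forces two into the same pair by pigeonhole, and those sum to 125. So 63.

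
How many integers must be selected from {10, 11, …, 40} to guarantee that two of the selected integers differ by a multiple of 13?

Use the pigeonhole principle on residue classes: group the integers by remainder mod 13; there are 13 residue classes, each nonempty in this range.
Choosing one from each class (13 integers) avoids any shared remainder.
One more choice must repeat a class, so two differ by a multiple of 13. Hence 13 + 1 = 14.

14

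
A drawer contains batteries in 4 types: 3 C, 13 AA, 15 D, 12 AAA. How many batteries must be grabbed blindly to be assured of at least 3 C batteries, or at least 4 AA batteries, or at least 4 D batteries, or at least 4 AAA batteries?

12

The worst case stops just short of every target: 2 C, 3 AA, 3 D, 3 AAA — 2 + 3 + 3 + 3 = 11 batteries.
One more battery must push some type to its target, so 11 + 1 = 12.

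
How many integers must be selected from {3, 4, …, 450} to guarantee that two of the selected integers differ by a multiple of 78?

79

Use the pigeonhole principle on residue classes: group the integers by remainder mod 78; there are 78 residue classes, each nonempty in this range.
Choosing one from each class (78 integers) avoids any shared remainder.
One more choice must repeat a class, so two differ by a multiple of 78. Hence 78 + 1 = 79.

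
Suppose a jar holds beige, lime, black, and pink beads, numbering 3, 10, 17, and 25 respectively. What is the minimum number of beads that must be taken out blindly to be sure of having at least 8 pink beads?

The worst case draws every non-pink bead first: 3 + 10 + 17 = 30.
The next 8 draws are then forced to be pink, giving 30 + 8 = 38.

38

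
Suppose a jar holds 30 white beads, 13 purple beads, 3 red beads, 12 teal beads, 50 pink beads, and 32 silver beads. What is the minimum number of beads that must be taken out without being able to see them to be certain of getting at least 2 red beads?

The worst case draws every non-red bead first: 30 + 13 + 12 + 50 + 32 = 137.
The next 2 draws are then forced to be red, giving 137 + 2 = 139.

139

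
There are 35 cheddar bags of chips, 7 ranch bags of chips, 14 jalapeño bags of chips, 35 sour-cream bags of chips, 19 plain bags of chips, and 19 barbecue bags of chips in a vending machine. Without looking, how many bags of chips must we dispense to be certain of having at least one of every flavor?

The hardest flavor to obtain is ranch: we could draw every other bag of chips first — 129 − 7 = 122 bags of chips — without a single ranch one.
The next draw must be ranch, so 122 + 1 = 123.

123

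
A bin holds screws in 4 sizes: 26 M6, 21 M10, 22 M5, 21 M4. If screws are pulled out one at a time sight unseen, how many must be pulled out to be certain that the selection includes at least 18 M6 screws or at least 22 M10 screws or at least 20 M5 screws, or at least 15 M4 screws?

The worst case stops just short of every target: 17 M6, 21 M10, 19 M5, 14 M4 — 17 + 21 + 19 + 14 = 71 screws.
One more screw must push some size to its target, so 71 + 1 = 72.

72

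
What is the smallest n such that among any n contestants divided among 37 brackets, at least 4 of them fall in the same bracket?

112

There are 37 brackets acting as pigeonholes.
With 37 × 3 = 111 contestants we could place exactly 3 in each, with no class reaching 4.
One more forces some class to hold 4, so 111 + 1 = 112.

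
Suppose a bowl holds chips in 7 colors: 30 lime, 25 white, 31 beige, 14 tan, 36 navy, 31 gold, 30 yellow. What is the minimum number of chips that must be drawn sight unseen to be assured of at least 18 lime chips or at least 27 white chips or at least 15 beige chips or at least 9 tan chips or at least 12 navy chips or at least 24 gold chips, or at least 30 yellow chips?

The worst case stops just short of every target: 17 lime, all 25 white, 14 beige, 8 tan, 11 navy, 23 gold, 29 yellow — 17 + 25 + 14 + 8 + 11 + 23 + 29 = 127 chips.
One more chip must push some color to its target, so 127 + 1 = 128.

128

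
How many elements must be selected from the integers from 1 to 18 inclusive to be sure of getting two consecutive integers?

Partition {1, …, 18} into 9 pairs: {1,2}, {3,4}, …, {17,18}.
Choosing 9 integers — say the 9 even numbers 2, 4, …, 18 — takes one from each pair and avoids the property.
Choosing 10 forces two into the same pair by pigeonhole, and those are consecutive. So 10.

10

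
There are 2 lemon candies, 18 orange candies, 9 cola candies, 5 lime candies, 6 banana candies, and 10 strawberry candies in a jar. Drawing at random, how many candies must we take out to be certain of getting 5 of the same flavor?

23

In the worst case we take at most 4 of each flavor, but all 2 lemon (fewer than 4), giving 2 + 4 + 4 + 4 + 4 + 4 = 22.
One more candy then forces some flavor to 5, so 22 + 1 = 23.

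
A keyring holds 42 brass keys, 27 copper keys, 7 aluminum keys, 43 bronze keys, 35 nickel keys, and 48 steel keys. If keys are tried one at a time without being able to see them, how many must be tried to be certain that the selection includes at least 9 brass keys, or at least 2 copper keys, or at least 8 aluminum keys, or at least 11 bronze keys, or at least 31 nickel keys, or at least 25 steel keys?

81

Each of the 6 types has its own threshold; avoid all of them simultaneously.
The worst case stops just short of every target: 8 brass, 1 copper, 7 aluminum, 10 bronze, 30 nickel, 24 steel — 8 + 1 + 7 + 10 + 30 + 24 = 80 keys.
One more key must push some type to its target, so 80 + 1 = 81.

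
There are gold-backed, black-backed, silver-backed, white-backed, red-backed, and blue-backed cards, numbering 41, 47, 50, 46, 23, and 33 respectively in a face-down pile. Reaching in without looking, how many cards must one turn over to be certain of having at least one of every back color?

218

The hardest back color to obtain is red-backed: we could draw every other card first — 240 − 23 = 217 cards — without a single red-backed one.
The next draw must be red-backed, so 217 + 1 = 218.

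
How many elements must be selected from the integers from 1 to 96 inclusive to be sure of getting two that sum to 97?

49

Partition {1, …, 96} into 48 pairs: {1,96}, {2,95}, …, {48,49}.
Choosing 48 integers — say the integers 1 through 48 — takes one from each pair and avoids the property.
Choosing 49 forces two into the same pair by pigeonhole, and those sum to 97. So 49.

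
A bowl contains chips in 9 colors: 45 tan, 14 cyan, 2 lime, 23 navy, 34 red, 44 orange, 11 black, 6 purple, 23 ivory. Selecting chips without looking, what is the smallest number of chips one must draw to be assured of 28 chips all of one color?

In the worst case we take at most 27 of each color, but all 14 cyan, all 2 lime, all 23 navy, all 11 black, all 6 purple, and all 23 ivory (fewer than 27), giving 27 + 14 + 2 + 23 + 27 + 27 + 11 + 6 + 23 = 160.
One more chip then forces some color to 28, so 160 + 1 = 161.

161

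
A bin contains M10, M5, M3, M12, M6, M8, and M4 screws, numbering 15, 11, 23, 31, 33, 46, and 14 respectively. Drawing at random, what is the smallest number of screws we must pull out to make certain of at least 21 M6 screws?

To avoid M6 screws as long as possible, exhaust the other 6 sizes first.
The worst case draws every non-M6 screw first: 15 + 11 + 23 + 31 + 46 + 14 = 140.
The next 21 draws are then forced to be M6, giving 140 + 21 = 161.

161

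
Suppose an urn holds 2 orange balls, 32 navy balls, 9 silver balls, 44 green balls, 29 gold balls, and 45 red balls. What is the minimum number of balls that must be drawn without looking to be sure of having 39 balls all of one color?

149

Treat the 6 colors as pigeonholes.
In the worst case we take at most 38 of each color, but all 2 orange, all 32 navy, all 9 silver, and all 29 gold (fewer than 38), giving 2 + 32 + 9 + 38 + 29 + 38 = 148.
One more ball then forces some color to 39, so 148 + 1 = 149.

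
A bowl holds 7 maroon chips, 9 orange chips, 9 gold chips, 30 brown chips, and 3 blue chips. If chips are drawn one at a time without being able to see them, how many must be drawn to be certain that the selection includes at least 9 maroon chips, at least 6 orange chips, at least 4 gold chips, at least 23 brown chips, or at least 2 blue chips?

39

Each of the 5 colors has its own threshold; avoid all of them simultaneously.
The worst case stops just short of every target: all 7 maroon, 5 orange, 3 gold, 22 brown, 1 blue — 7 + 5 + 3 + 22 + 1 = 38 chips.
One more chip must push some color to its target, so 38 + 1 = 39.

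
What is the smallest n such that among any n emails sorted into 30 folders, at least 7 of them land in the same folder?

There are 30 folders acting as pigeonholes.
With 30 × 6 = 180 emails we could place exactly 6 in each, with no class reaching 7.
One more forces some class to hold 7, so 180 + 1 = 181.

181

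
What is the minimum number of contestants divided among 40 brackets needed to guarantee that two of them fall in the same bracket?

There are 40 brackets acting as pigeonholes.
With 40 contestants we could place one in each, avoiding any repeat.
One more forces some class to hold 2, so 40 + 1 = 41.

41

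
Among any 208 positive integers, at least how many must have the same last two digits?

3

There are 100 possible two-digit endings, which serve as the pigeonholes.
If each of the 100 possible two-digit endings held at most 2, the total would be at most 100 × 2 = 200 < 208, a contradiction.
So at least one holds ⌈208/100⌉ = 3.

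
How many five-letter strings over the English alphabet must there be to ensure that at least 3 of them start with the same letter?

53

There are 26 possible first letters acting as pigeonholes.
With 26 × 2 = 52 five-letter strings over the English alphabet we could place exactly 2 in each, with no class reaching 3.
One more forces some class to hold 3, so 52 + 1 = 53.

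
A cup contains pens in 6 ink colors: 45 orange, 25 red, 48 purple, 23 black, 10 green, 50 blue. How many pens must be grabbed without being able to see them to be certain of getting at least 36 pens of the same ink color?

164

In the worst case we take at most 35 of each ink color, but all 25 red, all 23 black, and all 10 green (fewer than 35), giving 35 + 25 + 35 + 23 + 10 + 35 = 163.
One more pen then forces some ink color to 36, so 163 + 1 = 164.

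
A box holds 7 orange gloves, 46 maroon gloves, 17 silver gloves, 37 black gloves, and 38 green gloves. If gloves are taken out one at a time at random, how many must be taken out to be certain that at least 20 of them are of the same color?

82

Treat the 5 colors as pigeonholes.
In the worst case we take at most 19 of each color, but all 7 orange and all 17 silver (fewer than 19), giving 7 + 19 + 17 + 19 + 19 = 81.
One more glove then forces some color to 20, so 81 + 1 = 82.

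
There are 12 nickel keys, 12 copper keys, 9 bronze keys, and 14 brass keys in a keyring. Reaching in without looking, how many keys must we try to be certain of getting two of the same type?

5

Treat the 4 types as pigeonholes.
The worst case takes 1 key of each type without reaching 2 of any: 4 × 1 = 4.
The next key must bring some type to 2, so 4 + 1 = 5.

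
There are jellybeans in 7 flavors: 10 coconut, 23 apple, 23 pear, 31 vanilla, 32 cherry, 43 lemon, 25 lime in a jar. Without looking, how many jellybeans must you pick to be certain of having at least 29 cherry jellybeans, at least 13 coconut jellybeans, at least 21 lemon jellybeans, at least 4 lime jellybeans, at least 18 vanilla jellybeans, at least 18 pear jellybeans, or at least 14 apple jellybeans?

The worst case stops just short of every target: all 10 coconut, 13 apple, 17 pear, 17 vanilla, 28 cherry, 20 lemon, 3 lime — 10 + 13 + 17 + 17 + 28 + 20 + 3 = 108 jellybeans.
One more jellybean must push some flavor to its target, so 108 + 1 = 109.

109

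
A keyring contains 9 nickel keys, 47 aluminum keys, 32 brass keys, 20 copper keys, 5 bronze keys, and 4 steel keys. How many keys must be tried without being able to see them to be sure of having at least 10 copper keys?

The worst case draws every non-copper key first: 9 + 47 + 32 + 5 + 4 = 97.
The next 10 draws are then forced to be copper, giving 97 + 10 = 107.

107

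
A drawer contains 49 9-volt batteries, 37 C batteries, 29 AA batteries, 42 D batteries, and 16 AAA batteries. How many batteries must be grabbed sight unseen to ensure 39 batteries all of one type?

In the worst case we take at most 38 of each type, but all 37 C, all 29 AA, and all 16 AAA (fewer than 38), giving 38 + 37 + 29 + 38 + 16 = 158.
One more battery then forces some type to 39, so 158 + 1 = 159.

159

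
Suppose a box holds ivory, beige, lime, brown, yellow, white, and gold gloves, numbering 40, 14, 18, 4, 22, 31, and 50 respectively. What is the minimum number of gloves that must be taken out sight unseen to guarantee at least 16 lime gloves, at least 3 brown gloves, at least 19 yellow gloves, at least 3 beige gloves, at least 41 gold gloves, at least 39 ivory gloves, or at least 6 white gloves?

121

The worst case stops just short of every target: 38 ivory, 2 beige, 15 lime, 2 brown, 18 yellow, 5 white, 40 gold — 38 + 2 + 15 + 2 + 18 + 5 + 40 = 120 gloves.
One more glove must push some color to its target, so 120 + 1 = 121.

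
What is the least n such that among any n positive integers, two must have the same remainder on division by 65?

66

Use the pigeonhole principle on residue classes: two integers differ by a multiple of 65 exactly when they share a remainder mod 65.
There are 65 residue classes mod 65, so 65 integers can all lie in distinct classes.
One more integer must repeat a residue, giving a difference divisible by 65. So n = 65 + 1 = 66.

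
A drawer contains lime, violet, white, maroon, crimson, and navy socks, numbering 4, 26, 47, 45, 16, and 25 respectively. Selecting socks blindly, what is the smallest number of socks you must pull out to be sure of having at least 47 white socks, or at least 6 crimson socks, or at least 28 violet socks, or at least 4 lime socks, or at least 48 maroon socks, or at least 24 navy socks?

149

The worst case stops just short of every target: 3 lime, all 26 violet, 46 white, all 45 maroon, 5 crimson, 23 navy — 3 + 26 + 46 + 45 + 5 + 23 = 148 socks.
One more sock must push some color to its target, so 148 + 1 = 149.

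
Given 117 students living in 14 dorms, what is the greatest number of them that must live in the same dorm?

9

If each of the 14 dorms held at most 8, the total would be at most 14 × 8 = 112 < 117, a contradiction.
So at least one holds ⌈117/14⌉ = 9.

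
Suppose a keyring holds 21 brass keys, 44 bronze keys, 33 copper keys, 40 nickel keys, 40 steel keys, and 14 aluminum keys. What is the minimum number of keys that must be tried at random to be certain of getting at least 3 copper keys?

The worst case draws every non-copper key first: 21 + 44 + 40 + 40 + 14 = 159.
The next 3 draws are then forced to be copper, giving 159 + 3 = 162.

162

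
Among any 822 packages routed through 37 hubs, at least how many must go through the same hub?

23

If each of the 37 hubs held at most 22, the total would be at most 37 × 22 = 814 < 822, a contradiction.
So at least one holds ⌈822/37⌉ = 23.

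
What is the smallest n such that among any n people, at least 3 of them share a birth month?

There are 12 months of the year acting as pigeonholes.
With 12 × 2 = 24 people we could place exactly 2 in each, with no class reaching 3.
One more forces some class to hold 3, so 24 + 1 = 25.

25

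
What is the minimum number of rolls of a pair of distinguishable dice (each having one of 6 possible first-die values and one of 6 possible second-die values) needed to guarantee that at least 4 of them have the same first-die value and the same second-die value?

109

There are 6 × 6 = 36 (first-die value, second-die value) combinations acting as pigeonholes.
With 36 × 3 = 108 rolls of a pair of distinguishable dice we could place exactly 3 in each, with no (first-die value, second-die value) pair reaching 4.
One more forces some (first-die value, second-die value) pair to hold 4, so 108 + 1 = 109.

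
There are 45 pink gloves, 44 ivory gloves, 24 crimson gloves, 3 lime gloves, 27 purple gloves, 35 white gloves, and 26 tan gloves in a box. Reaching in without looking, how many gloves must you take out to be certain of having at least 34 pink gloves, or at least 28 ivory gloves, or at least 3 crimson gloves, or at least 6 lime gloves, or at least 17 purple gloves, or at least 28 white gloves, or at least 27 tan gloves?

Each of the 7 colors has its own threshold; avoid all of them simultaneously.
The worst case stops just short of every target: 33 pink, 27 ivory, 2 crimson, all 3 lime, 16 purple, 27 white, 26 tan — 33 + 27 + 2 + 3 + 16 + 27 + 26 = 134 gloves.
One more glove must push some color to its target, so 134 + 1 = 135.

135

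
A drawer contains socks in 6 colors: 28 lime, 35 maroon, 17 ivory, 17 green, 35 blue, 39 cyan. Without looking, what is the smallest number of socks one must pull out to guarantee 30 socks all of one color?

150

Treat the 6 colors as pigeonholes.
In the worst case we take at most 29 of each color, but all 28 lime, all 17 ivory, and all 17 green (fewer than 29), giving 28 + 29 + 17 + 17 + 29 + 29 = 149.
One more sock then forces some color to 30, so 149 + 1 = 150.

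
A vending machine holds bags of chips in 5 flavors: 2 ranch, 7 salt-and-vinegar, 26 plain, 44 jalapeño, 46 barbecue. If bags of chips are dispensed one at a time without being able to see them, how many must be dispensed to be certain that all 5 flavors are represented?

124

The hardest flavor to obtain is ranch: we could draw every other bag of chips first — 125 − 2 = 123 bags of chips — without a single ranch one.
The next draw must be ranch, so 123 + 1 = 124.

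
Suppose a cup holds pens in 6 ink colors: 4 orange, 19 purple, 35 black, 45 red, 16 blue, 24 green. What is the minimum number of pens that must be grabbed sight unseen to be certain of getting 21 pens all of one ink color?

Treat the 6 ink colors as pigeonholes.
In the worst case we take at most 20 of each ink color, but all 4 orange, all 19 purple, and all 16 blue (fewer than 20), giving 4 + 19 + 20 + 20 + 16 + 20 = 99.
One more pen then forces some ink color to 21, so 99 + 1 = 100.

100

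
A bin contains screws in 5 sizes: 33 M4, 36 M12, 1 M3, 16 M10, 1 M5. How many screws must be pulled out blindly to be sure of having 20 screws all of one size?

57

In the worst case we take at most 19 of each size, but all 1 M3, all 16 M10, and all 1 M5 (fewer than 19), giving 19 + 19 + 1 + 16 + 1 = 56.
One more screw then forces some size to 20, so 56 + 1 = 57.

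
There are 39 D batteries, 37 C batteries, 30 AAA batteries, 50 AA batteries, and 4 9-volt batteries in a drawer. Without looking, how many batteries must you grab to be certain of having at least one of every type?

The hardest type to obtain is 9-volt: we could draw every other battery first — 160 − 4 = 156 batteries — without a single 9-volt one.
The next draw must be 9-volt, so 156 + 1 = 157.

157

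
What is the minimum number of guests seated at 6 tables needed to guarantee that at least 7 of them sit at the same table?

37

There are 6 tables acting as pigeonholes.
With 6 × 6 = 36 guests we could place exactly 6 in each, with no class reaching 7.
One more forces some class to hold 7, so 36 + 1 = 37.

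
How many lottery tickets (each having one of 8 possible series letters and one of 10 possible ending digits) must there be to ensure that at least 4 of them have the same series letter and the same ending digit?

241

There are 8 × 10 = 80 (series letter, ending digit) combinations acting as pigeonholes.
With 80 × 3 = 240 lottery tickets we could place exactly 3 in each, with no (series letter, ending digit) pair reaching 4.
One more forces some (series letter, ending digit) pair to hold 4, so 240 + 1 = 241.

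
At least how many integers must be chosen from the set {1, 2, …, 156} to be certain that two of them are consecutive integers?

79

Partition {1, …, 156} into 78 pairs: {1,2}, {3,4}, …, {155,156}.
Choosing 78 integers — say the 78 even numbers 2, 4, …, 156 — takes one from each pair and avoids the property.
Choosing 79 forces two into the same pair by pigeonhole, and those are consecutive. So 79.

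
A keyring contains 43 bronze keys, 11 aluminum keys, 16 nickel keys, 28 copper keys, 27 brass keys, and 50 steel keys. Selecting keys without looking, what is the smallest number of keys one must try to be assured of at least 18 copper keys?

165

The worst case draws every non-copper key first: 43 + 11 + 16 + 27 + 50 = 147.
The next 18 draws are then forced to be copper, giving 147 + 18 = 165.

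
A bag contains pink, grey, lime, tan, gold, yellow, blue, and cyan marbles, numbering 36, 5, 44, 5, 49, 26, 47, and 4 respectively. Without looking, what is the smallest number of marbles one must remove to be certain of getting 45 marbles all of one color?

209

In the worst case we take at most 44 of each color, but all 36 pink, all 5 grey, all 5 tan, all 26 yellow, and all 4 cyan (fewer than 44), giving 36 + 5 + 44 + 5 + 44 + 26 + 44 + 4 = 208.
One more marble then forces some color to 45, so 208 + 1 = 209.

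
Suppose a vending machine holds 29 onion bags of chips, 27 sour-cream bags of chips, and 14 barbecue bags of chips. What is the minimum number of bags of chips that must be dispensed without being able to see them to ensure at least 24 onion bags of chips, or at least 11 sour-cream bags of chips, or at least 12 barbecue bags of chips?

Each of the 3 flavors has its own threshold; avoid all of them simultaneously.
The worst case stops just short of every target: 23 onion, 10 sour-cream, 11 barbecue — 23 + 10 + 11 = 44 bags of chips.
One more bag of chips must push some flavor to its target, so 44 + 1 = 45.

45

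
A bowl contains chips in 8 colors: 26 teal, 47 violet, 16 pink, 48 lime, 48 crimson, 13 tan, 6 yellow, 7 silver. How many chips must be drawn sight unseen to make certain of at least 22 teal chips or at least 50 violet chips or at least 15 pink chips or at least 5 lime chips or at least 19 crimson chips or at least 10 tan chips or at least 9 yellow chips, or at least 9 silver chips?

The worst case stops just short of every target: 21 teal, all 47 violet, 14 pink, 4 lime, 18 crimson, 9 tan, all 6 yellow, all 7 silver — 21 + 47 + 14 + 4 + 18 + 9 + 6 + 7 = 126 chips.
One more chip must push some color to its target, so 126 + 1 = 127.

127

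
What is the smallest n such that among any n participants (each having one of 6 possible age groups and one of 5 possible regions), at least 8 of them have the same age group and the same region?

211

There are 6 × 5 = 30 (age group, region) combinations acting as pigeonholes.
With 30 × 7 = 210 participants we could place exactly 7 in each, with no (age group, region) pair reaching 8.
One more forces some (age group, region) pair to hold 8, so 210 + 1 = 211.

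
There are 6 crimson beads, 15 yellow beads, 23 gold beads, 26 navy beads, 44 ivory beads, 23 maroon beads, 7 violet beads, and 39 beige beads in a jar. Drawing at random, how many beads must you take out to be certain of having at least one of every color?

178

The hardest color to obtain is crimson: we could draw every other bead first — 183 − 6 = 177 beads — without a single crimson one.
The next draw must be crimson, so 177 + 1 = 178.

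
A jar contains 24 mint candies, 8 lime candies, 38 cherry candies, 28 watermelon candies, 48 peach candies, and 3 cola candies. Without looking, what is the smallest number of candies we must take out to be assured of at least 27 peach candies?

128

The worst case draws every non-peach candy first: 24 + 8 + 38 + 28 + 3 = 101.
The next 27 draws are then forced to be peach, giving 101 + 27 = 128.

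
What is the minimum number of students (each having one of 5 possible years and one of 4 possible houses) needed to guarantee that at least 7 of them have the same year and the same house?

121

There are 5 × 4 = 20 (year, house) combinations acting as pigeonholes.
With 20 × 6 = 120 students we could place exactly 6 in each, with no (year, house) pair reaching 7.
One more forces some (year, house) pair to hold 7, so 120 + 1 = 121.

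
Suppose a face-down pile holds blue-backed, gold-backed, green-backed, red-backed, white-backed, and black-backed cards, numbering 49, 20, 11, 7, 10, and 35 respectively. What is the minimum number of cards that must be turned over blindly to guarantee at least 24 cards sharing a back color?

In the worst case we take at most 23 of each back color, but all 20 gold-backed, all 11 green-backed, all 7 red-backed, and all 10 white-backed (fewer than 23), giving 23 + 20 + 11 + 7 + 10 + 23 = 94.
One more card then forces some back color to 24, so 94 + 1 = 95.

95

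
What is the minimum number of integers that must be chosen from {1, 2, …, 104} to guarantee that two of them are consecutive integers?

Partition {1, …, 104} into 52 pairs: {1,2}, {3,4}, …, {103,104}.
Choosing 52 integers — say the 52 even numbers 2, 4, …, 104 — takes one from each pair and avoids the property.
Choosing 53 forces two into the same pair by pigeonhole, and those are consecutive. So 53.

53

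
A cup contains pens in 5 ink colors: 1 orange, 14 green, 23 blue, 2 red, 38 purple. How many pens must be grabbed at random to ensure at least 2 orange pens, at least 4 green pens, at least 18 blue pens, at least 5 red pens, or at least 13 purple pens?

The worst case stops just short of every target: 1 orange, 3 green, 17 blue, all 2 red, 12 purple — 1 + 3 + 17 + 2 + 12 = 35 pens.
One more pen must push some ink color to its target, so 35 + 1 = 36.

36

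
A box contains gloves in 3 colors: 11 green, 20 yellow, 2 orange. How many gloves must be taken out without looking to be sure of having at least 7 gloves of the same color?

15

In the worst case we take at most 6 of each color, but all 2 orange (fewer than 6), giving 6 + 6 + 2 = 14.
One more glove then forces some color to 7, so 14 + 1 = 15.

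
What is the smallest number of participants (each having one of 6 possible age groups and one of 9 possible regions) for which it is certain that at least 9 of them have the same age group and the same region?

There are 6 × 9 = 54 (age group, region) combinations acting as pigeonholes.
With 54 × 8 = 432 participants we could place exactly 8 in each, with no (age group, region) pair reaching 9.
One more forces some (age group, region) pair to hold 9, so 432 + 1 = 433.

433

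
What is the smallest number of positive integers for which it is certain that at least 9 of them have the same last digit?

81

There are 10 possible last digits acting as pigeonholes.
With 10 × 8 = 80 positive integers we could place exactly 8 in each, with no class reaching 9.
One more forces some class to hold 9, so 80 + 1 = 81.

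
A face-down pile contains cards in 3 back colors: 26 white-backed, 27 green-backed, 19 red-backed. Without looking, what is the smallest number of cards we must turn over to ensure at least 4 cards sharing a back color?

10

Treat the 3 back colors as pigeonholes.
The worst case takes 3 cards of each back color without reaching 4 of any: 3 × 3 = 9.
The next card must bring some back color to 4, so 9 + 1 = 10.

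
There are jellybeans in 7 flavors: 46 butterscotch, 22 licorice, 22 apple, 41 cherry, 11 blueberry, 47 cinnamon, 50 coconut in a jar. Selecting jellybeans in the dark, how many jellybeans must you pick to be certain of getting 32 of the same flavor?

Treat the 7 flavors as pigeonholes.
In the worst case we take at most 31 of each flavor, but all 22 licorice, all 22 apple, and all 11 blueberry (fewer than 31), giving 31 + 22 + 22 + 31 + 11 + 31 + 31 = 179.
One more jellybean then forces some flavor to 32, so 179 + 1 = 180.

180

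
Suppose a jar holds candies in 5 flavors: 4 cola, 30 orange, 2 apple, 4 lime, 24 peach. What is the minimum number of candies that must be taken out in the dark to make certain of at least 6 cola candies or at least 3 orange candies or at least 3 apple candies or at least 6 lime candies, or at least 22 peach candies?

The worst case stops just short of every target: all 4 cola, 2 orange, 2 apple, all 4 lime, 21 peach — 4 + 2 + 2 + 4 + 21 = 33 candies.
One more candy must push some flavor to its target, so 33 + 1 = 34.

34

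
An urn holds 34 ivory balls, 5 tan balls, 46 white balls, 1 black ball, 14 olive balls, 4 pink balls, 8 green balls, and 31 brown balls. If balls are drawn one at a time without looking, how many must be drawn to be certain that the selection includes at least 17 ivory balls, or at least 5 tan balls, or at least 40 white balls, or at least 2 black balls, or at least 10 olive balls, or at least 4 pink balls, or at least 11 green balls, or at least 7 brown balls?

Each of the 8 colors has its own threshold; avoid all of them simultaneously.
The worst case stops just short of every target: 16 ivory, 4 tan, 39 white, 1 black, 9 olive, 3 pink, all 8 green, 6 brown — 16 + 4 + 39 + 1 + 9 + 3 + 8 + 6 = 86 balls.
One more ball must push some color to its target, so 86 + 1 = 87.

87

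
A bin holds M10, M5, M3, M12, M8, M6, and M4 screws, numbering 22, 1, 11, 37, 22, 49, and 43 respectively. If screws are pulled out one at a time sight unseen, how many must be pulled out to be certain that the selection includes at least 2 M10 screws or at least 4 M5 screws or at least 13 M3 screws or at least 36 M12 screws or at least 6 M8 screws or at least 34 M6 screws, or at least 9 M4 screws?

95

The worst case stops just short of every target: 1 M10, all 1 M5, all 11 M3, 35 M12, 5 M8, 33 M6, 8 M4 — 1 + 1 + 11 + 35 + 5 + 33 + 8 = 94 screws.
One more screw must push some size to its target, so 94 + 1 = 95.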